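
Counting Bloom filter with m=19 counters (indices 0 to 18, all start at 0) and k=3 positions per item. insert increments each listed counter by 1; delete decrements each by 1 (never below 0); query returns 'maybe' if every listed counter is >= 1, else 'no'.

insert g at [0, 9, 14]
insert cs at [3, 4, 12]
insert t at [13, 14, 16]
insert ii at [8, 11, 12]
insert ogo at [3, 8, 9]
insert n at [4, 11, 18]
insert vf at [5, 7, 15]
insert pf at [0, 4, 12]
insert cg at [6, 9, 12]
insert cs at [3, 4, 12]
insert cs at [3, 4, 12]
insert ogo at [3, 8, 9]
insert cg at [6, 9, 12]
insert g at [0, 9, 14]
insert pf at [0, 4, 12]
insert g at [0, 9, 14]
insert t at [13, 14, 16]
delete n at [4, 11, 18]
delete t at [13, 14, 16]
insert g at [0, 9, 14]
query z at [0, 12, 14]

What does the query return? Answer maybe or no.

Step 1: insert g at [0, 9, 14] -> counters=[1,0,0,0,0,0,0,0,0,1,0,0,0,0,1,0,0,0,0]
Step 2: insert cs at [3, 4, 12] -> counters=[1,0,0,1,1,0,0,0,0,1,0,0,1,0,1,0,0,0,0]
Step 3: insert t at [13, 14, 16] -> counters=[1,0,0,1,1,0,0,0,0,1,0,0,1,1,2,0,1,0,0]
Step 4: insert ii at [8, 11, 12] -> counters=[1,0,0,1,1,0,0,0,1,1,0,1,2,1,2,0,1,0,0]
Step 5: insert ogo at [3, 8, 9] -> counters=[1,0,0,2,1,0,0,0,2,2,0,1,2,1,2,0,1,0,0]
Step 6: insert n at [4, 11, 18] -> counters=[1,0,0,2,2,0,0,0,2,2,0,2,2,1,2,0,1,0,1]
Step 7: insert vf at [5, 7, 15] -> counters=[1,0,0,2,2,1,0,1,2,2,0,2,2,1,2,1,1,0,1]
Step 8: insert pf at [0, 4, 12] -> counters=[2,0,0,2,3,1,0,1,2,2,0,2,3,1,2,1,1,0,1]
Step 9: insert cg at [6, 9, 12] -> counters=[2,0,0,2,3,1,1,1,2,3,0,2,4,1,2,1,1,0,1]
Step 10: insert cs at [3, 4, 12] -> counters=[2,0,0,3,4,1,1,1,2,3,0,2,5,1,2,1,1,0,1]
Step 11: insert cs at [3, 4, 12] -> counters=[2,0,0,4,5,1,1,1,2,3,0,2,6,1,2,1,1,0,1]
Step 12: insert ogo at [3, 8, 9] -> counters=[2,0,0,5,5,1,1,1,3,4,0,2,6,1,2,1,1,0,1]
Step 13: insert cg at [6, 9, 12] -> counters=[2,0,0,5,5,1,2,1,3,5,0,2,7,1,2,1,1,0,1]
Step 14: insert g at [0, 9, 14] -> counters=[3,0,0,5,5,1,2,1,3,6,0,2,7,1,3,1,1,0,1]
Step 15: insert pf at [0, 4, 12] -> counters=[4,0,0,5,6,1,2,1,3,6,0,2,8,1,3,1,1,0,1]
Step 16: insert g at [0, 9, 14] -> counters=[5,0,0,5,6,1,2,1,3,7,0,2,8,1,4,1,1,0,1]
Step 17: insert t at [13, 14, 16] -> counters=[5,0,0,5,6,1,2,1,3,7,0,2,8,2,5,1,2,0,1]
Step 18: delete n at [4, 11, 18] -> counters=[5,0,0,5,5,1,2,1,3,7,0,1,8,2,5,1,2,0,0]
Step 19: delete t at [13, 14, 16] -> counters=[5,0,0,5,5,1,2,1,3,7,0,1,8,1,4,1,1,0,0]
Step 20: insert g at [0, 9, 14] -> counters=[6,0,0,5,5,1,2,1,3,8,0,1,8,1,5,1,1,0,0]
Query z: check counters[0]=6 counters[12]=8 counters[14]=5 -> maybe

Answer: maybe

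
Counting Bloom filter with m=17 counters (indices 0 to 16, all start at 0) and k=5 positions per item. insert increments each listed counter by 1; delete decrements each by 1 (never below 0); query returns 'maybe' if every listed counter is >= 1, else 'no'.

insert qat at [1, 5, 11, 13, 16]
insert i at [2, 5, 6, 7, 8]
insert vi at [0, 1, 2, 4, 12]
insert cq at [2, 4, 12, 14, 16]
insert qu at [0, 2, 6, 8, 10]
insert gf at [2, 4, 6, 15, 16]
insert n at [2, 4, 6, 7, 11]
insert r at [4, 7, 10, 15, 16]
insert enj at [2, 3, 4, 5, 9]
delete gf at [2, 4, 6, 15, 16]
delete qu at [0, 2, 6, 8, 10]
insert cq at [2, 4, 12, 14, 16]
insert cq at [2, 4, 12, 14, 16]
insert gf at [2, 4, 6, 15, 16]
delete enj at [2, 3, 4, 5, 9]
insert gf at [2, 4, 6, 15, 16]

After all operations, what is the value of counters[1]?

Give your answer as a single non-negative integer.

Answer: 2

Derivation:
Step 1: insert qat at [1, 5, 11, 13, 16] -> counters=[0,1,0,0,0,1,0,0,0,0,0,1,0,1,0,0,1]
Step 2: insert i at [2, 5, 6, 7, 8] -> counters=[0,1,1,0,0,2,1,1,1,0,0,1,0,1,0,0,1]
Step 3: insert vi at [0, 1, 2, 4, 12] -> counters=[1,2,2,0,1,2,1,1,1,0,0,1,1,1,0,0,1]
Step 4: insert cq at [2, 4, 12, 14, 16] -> counters=[1,2,3,0,2,2,1,1,1,0,0,1,2,1,1,0,2]
Step 5: insert qu at [0, 2, 6, 8, 10] -> counters=[2,2,4,0,2,2,2,1,2,0,1,1,2,1,1,0,2]
Step 6: insert gf at [2, 4, 6, 15, 16] -> counters=[2,2,5,0,3,2,3,1,2,0,1,1,2,1,1,1,3]
Step 7: insert n at [2, 4, 6, 7, 11] -> counters=[2,2,6,0,4,2,4,2,2,0,1,2,2,1,1,1,3]
Step 8: insert r at [4, 7, 10, 15, 16] -> counters=[2,2,6,0,5,2,4,3,2,0,2,2,2,1,1,2,4]
Step 9: insert enj at [2, 3, 4, 5, 9] -> counters=[2,2,7,1,6,3,4,3,2,1,2,2,2,1,1,2,4]
Step 10: delete gf at [2, 4, 6, 15, 16] -> counters=[2,2,6,1,5,3,3,3,2,1,2,2,2,1,1,1,3]
Step 11: delete qu at [0, 2, 6, 8, 10] -> counters=[1,2,5,1,5,3,2,3,1,1,1,2,2,1,1,1,3]
Step 12: insert cq at [2, 4, 12, 14, 16] -> counters=[1,2,6,1,6,3,2,3,1,1,1,2,3,1,2,1,4]
Step 13: insert cq at [2, 4, 12, 14, 16] -> counters=[1,2,7,1,7,3,2,3,1,1,1,2,4,1,3,1,5]
Step 14: insert gf at [2, 4, 6, 15, 16] -> counters=[1,2,8,1,8,3,3,3,1,1,1,2,4,1,3,2,6]
Step 15: delete enj at [2, 3, 4, 5, 9] -> counters=[1,2,7,0,7,2,3,3,1,0,1,2,4,1,3,2,6]
Step 16: insert gf at [2, 4, 6, 15, 16] -> counters=[1,2,8,0,8,2,4,3,1,0,1,2,4,1,3,3,7]
Final counters=[1,2,8,0,8,2,4,3,1,0,1,2,4,1,3,3,7] -> counters[1]=2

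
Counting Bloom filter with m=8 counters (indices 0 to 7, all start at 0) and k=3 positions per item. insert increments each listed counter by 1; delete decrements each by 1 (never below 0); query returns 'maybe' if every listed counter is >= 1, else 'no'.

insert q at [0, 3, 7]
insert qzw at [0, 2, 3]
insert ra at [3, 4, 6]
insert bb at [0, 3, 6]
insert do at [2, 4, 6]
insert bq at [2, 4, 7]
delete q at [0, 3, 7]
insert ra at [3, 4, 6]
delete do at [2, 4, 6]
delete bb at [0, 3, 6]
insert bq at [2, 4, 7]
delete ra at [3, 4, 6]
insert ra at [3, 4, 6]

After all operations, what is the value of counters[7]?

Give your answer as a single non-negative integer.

Answer: 2

Derivation:
Step 1: insert q at [0, 3, 7] -> counters=[1,0,0,1,0,0,0,1]
Step 2: insert qzw at [0, 2, 3] -> counters=[2,0,1,2,0,0,0,1]
Step 3: insert ra at [3, 4, 6] -> counters=[2,0,1,3,1,0,1,1]
Step 4: insert bb at [0, 3, 6] -> counters=[3,0,1,4,1,0,2,1]
Step 5: insert do at [2, 4, 6] -> counters=[3,0,2,4,2,0,3,1]
Step 6: insert bq at [2, 4, 7] -> counters=[3,0,3,4,3,0,3,2]
Step 7: delete q at [0, 3, 7] -> counters=[2,0,3,3,3,0,3,1]
Step 8: insert ra at [3, 4, 6] -> counters=[2,0,3,4,4,0,4,1]
Step 9: delete do at [2, 4, 6] -> counters=[2,0,2,4,3,0,3,1]
Step 10: delete bb at [0, 3, 6] -> counters=[1,0,2,3,3,0,2,1]
Step 11: insert bq at [2, 4, 7] -> counters=[1,0,3,3,4,0,2,2]
Step 12: delete ra at [3, 4, 6] -> counters=[1,0,3,2,3,0,1,2]
Step 13: insert ra at [3, 4, 6] -> counters=[1,0,3,3,4,0,2,2]
Final counters=[1,0,3,3,4,0,2,2] -> counters[7]=2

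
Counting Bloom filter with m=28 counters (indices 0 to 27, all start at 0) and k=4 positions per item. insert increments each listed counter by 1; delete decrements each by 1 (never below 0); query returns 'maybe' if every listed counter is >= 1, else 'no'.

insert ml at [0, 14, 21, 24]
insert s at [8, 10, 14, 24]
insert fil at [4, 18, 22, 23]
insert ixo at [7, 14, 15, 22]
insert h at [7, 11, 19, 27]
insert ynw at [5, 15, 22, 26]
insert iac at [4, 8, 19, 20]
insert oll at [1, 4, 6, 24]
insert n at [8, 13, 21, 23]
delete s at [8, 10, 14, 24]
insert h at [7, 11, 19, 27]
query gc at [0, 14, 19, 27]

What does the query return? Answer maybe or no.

Answer: maybe

Derivation:
Step 1: insert ml at [0, 14, 21, 24] -> counters=[1,0,0,0,0,0,0,0,0,0,0,0,0,0,1,0,0,0,0,0,0,1,0,0,1,0,0,0]
Step 2: insert s at [8, 10, 14, 24] -> counters=[1,0,0,0,0,0,0,0,1,0,1,0,0,0,2,0,0,0,0,0,0,1,0,0,2,0,0,0]
Step 3: insert fil at [4, 18, 22, 23] -> counters=[1,0,0,0,1,0,0,0,1,0,1,0,0,0,2,0,0,0,1,0,0,1,1,1,2,0,0,0]
Step 4: insert ixo at [7, 14, 15, 22] -> counters=[1,0,0,0,1,0,0,1,1,0,1,0,0,0,3,1,0,0,1,0,0,1,2,1,2,0,0,0]
Step 5: insert h at [7, 11, 19, 27] -> counters=[1,0,0,0,1,0,0,2,1,0,1,1,0,0,3,1,0,0,1,1,0,1,2,1,2,0,0,1]
Step 6: insert ynw at [5, 15, 22, 26] -> counters=[1,0,0,0,1,1,0,2,1,0,1,1,0,0,3,2,0,0,1,1,0,1,3,1,2,0,1,1]
Step 7: insert iac at [4, 8, 19, 20] -> counters=[1,0,0,0,2,1,0,2,2,0,1,1,0,0,3,2,0,0,1,2,1,1,3,1,2,0,1,1]
Step 8: insert oll at [1, 4, 6, 24] -> counters=[1,1,0,0,3,1,1,2,2,0,1,1,0,0,3,2,0,0,1,2,1,1,3,1,3,0,1,1]
Step 9: insert n at [8, 13, 21, 23] -> counters=[1,1,0,0,3,1,1,2,3,0,1,1,0,1,3,2,0,0,1,2,1,2,3,2,3,0,1,1]
Step 10: delete s at [8, 10, 14, 24] -> counters=[1,1,0,0,3,1,1,2,2,0,0,1,0,1,2,2,0,0,1,2,1,2,3,2,2,0,1,1]
Step 11: insert h at [7, 11, 19, 27] -> counters=[1,1,0,0,3,1,1,3,2,0,0,2,0,1,2,2,0,0,1,3,1,2,3,2,2,0,1,2]
Query gc: check counters[0]=1 counters[14]=2 counters[19]=3 counters[27]=2 -> maybe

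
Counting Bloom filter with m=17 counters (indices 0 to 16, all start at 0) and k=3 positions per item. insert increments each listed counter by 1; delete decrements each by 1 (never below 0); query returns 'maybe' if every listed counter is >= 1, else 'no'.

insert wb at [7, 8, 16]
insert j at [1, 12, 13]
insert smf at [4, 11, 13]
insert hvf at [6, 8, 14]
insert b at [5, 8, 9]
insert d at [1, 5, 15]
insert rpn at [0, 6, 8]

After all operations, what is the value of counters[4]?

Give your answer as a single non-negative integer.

Answer: 1

Derivation:
Step 1: insert wb at [7, 8, 16] -> counters=[0,0,0,0,0,0,0,1,1,0,0,0,0,0,0,0,1]
Step 2: insert j at [1, 12, 13] -> counters=[0,1,0,0,0,0,0,1,1,0,0,0,1,1,0,0,1]
Step 3: insert smf at [4, 11, 13] -> counters=[0,1,0,0,1,0,0,1,1,0,0,1,1,2,0,0,1]
Step 4: insert hvf at [6, 8, 14] -> counters=[0,1,0,0,1,0,1,1,2,0,0,1,1,2,1,0,1]
Step 5: insert b at [5, 8, 9] -> counters=[0,1,0,0,1,1,1,1,3,1,0,1,1,2,1,0,1]
Step 6: insert d at [1, 5, 15] -> counters=[0,2,0,0,1,2,1,1,3,1,0,1,1,2,1,1,1]
Step 7: insert rpn at [0, 6, 8] -> counters=[1,2,0,0,1,2,2,1,4,1,0,1,1,2,1,1,1]
Final counters=[1,2,0,0,1,2,2,1,4,1,0,1,1,2,1,1,1] -> counters[4]=1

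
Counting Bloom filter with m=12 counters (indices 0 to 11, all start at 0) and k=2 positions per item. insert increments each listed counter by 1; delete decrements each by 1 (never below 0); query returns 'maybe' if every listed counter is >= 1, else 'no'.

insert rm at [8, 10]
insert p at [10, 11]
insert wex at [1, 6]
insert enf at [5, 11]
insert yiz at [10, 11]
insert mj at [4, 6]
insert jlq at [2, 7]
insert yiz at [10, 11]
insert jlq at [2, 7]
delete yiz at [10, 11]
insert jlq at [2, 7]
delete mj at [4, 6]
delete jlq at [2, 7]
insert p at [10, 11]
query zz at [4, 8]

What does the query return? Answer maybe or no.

Step 1: insert rm at [8, 10] -> counters=[0,0,0,0,0,0,0,0,1,0,1,0]
Step 2: insert p at [10, 11] -> counters=[0,0,0,0,0,0,0,0,1,0,2,1]
Step 3: insert wex at [1, 6] -> counters=[0,1,0,0,0,0,1,0,1,0,2,1]
Step 4: insert enf at [5, 11] -> counters=[0,1,0,0,0,1,1,0,1,0,2,2]
Step 5: insert yiz at [10, 11] -> counters=[0,1,0,0,0,1,1,0,1,0,3,3]
Step 6: insert mj at [4, 6] -> counters=[0,1,0,0,1,1,2,0,1,0,3,3]
Step 7: insert jlq at [2, 7] -> counters=[0,1,1,0,1,1,2,1,1,0,3,3]
Step 8: insert yiz at [10, 11] -> counters=[0,1,1,0,1,1,2,1,1,0,4,4]
Step 9: insert jlq at [2, 7] -> counters=[0,1,2,0,1,1,2,2,1,0,4,4]
Step 10: delete yiz at [10, 11] -> counters=[0,1,2,0,1,1,2,2,1,0,3,3]
Step 11: insert jlq at [2, 7] -> counters=[0,1,3,0,1,1,2,3,1,0,3,3]
Step 12: delete mj at [4, 6] -> counters=[0,1,3,0,0,1,1,3,1,0,3,3]
Step 13: delete jlq at [2, 7] -> counters=[0,1,2,0,0,1,1,2,1,0,3,3]
Step 14: insert p at [10, 11] -> counters=[0,1,2,0,0,1,1,2,1,0,4,4]
Query zz: check counters[4]=0 counters[8]=1 -> no

Answer: no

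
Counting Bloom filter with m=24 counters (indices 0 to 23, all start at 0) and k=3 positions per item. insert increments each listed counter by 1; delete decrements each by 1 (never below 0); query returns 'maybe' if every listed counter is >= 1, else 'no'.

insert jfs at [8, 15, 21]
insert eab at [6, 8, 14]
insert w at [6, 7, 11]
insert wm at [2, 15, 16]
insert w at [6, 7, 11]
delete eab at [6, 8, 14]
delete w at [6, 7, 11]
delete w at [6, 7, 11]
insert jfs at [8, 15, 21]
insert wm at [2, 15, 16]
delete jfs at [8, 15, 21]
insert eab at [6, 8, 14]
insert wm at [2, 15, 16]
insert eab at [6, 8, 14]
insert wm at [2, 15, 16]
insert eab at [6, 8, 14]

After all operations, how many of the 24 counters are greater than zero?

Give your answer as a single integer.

Answer: 7

Derivation:
Step 1: insert jfs at [8, 15, 21] -> counters=[0,0,0,0,0,0,0,0,1,0,0,0,0,0,0,1,0,0,0,0,0,1,0,0]
Step 2: insert eab at [6, 8, 14] -> counters=[0,0,0,0,0,0,1,0,2,0,0,0,0,0,1,1,0,0,0,0,0,1,0,0]
Step 3: insert w at [6, 7, 11] -> counters=[0,0,0,0,0,0,2,1,2,0,0,1,0,0,1,1,0,0,0,0,0,1,0,0]
Step 4: insert wm at [2, 15, 16] -> counters=[0,0,1,0,0,0,2,1,2,0,0,1,0,0,1,2,1,0,0,0,0,1,0,0]
Step 5: insert w at [6, 7, 11] -> counters=[0,0,1,0,0,0,3,2,2,0,0,2,0,0,1,2,1,0,0,0,0,1,0,0]
Step 6: delete eab at [6, 8, 14] -> counters=[0,0,1,0,0,0,2,2,1,0,0,2,0,0,0,2,1,0,0,0,0,1,0,0]
Step 7: delete w at [6, 7, 11] -> counters=[0,0,1,0,0,0,1,1,1,0,0,1,0,0,0,2,1,0,0,0,0,1,0,0]
Step 8: delete w at [6, 7, 11] -> counters=[0,0,1,0,0,0,0,0,1,0,0,0,0,0,0,2,1,0,0,0,0,1,0,0]
Step 9: insert jfs at [8, 15, 21] -> counters=[0,0,1,0,0,0,0,0,2,0,0,0,0,0,0,3,1,0,0,0,0,2,0,0]
Step 10: insert wm at [2, 15, 16] -> counters=[0,0,2,0,0,0,0,0,2,0,0,0,0,0,0,4,2,0,0,0,0,2,0,0]
Step 11: delete jfs at [8, 15, 21] -> counters=[0,0,2,0,0,0,0,0,1,0,0,0,0,0,0,3,2,0,0,0,0,1,0,0]
Step 12: insert eab at [6, 8, 14] -> counters=[0,0,2,0,0,0,1,0,2,0,0,0,0,0,1,3,2,0,0,0,0,1,0,0]
Step 13: insert wm at [2, 15, 16] -> counters=[0,0,3,0,0,0,1,0,2,0,0,0,0,0,1,4,3,0,0,0,0,1,0,0]
Step 14: insert eab at [6, 8, 14] -> counters=[0,0,3,0,0,0,2,0,3,0,0,0,0,0,2,4,3,0,0,0,0,1,0,0]
Step 15: insert wm at [2, 15, 16] -> counters=[0,0,4,0,0,0,2,0,3,0,0,0,0,0,2,5,4,0,0,0,0,1,0,0]
Step 16: insert eab at [6, 8, 14] -> counters=[0,0,4,0,0,0,3,0,4,0,0,0,0,0,3,5,4,0,0,0,0,1,0,0]
Final counters=[0,0,4,0,0,0,3,0,4,0,0,0,0,0,3,5,4,0,0,0,0,1,0,0] -> 7 nonzero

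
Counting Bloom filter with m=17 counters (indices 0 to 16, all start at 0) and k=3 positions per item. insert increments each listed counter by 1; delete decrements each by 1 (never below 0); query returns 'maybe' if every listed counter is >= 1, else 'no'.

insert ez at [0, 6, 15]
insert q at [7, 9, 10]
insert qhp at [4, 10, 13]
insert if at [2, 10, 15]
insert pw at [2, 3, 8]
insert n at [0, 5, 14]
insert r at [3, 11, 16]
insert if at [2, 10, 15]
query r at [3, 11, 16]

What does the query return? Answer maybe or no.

Answer: maybe

Derivation:
Step 1: insert ez at [0, 6, 15] -> counters=[1,0,0,0,0,0,1,0,0,0,0,0,0,0,0,1,0]
Step 2: insert q at [7, 9, 10] -> counters=[1,0,0,0,0,0,1,1,0,1,1,0,0,0,0,1,0]
Step 3: insert qhp at [4, 10, 13] -> counters=[1,0,0,0,1,0,1,1,0,1,2,0,0,1,0,1,0]
Step 4: insert if at [2, 10, 15] -> counters=[1,0,1,0,1,0,1,1,0,1,3,0,0,1,0,2,0]
Step 5: insert pw at [2, 3, 8] -> counters=[1,0,2,1,1,0,1,1,1,1,3,0,0,1,0,2,0]
Step 6: insert n at [0, 5, 14] -> counters=[2,0,2,1,1,1,1,1,1,1,3,0,0,1,1,2,0]
Step 7: insert r at [3, 11, 16] -> counters=[2,0,2,2,1,1,1,1,1,1,3,1,0,1,1,2,1]
Step 8: insert if at [2, 10, 15] -> counters=[2,0,3,2,1,1,1,1,1,1,4,1,0,1,1,3,1]
Query r: check counters[3]=2 counters[11]=1 counters[16]=1 -> maybe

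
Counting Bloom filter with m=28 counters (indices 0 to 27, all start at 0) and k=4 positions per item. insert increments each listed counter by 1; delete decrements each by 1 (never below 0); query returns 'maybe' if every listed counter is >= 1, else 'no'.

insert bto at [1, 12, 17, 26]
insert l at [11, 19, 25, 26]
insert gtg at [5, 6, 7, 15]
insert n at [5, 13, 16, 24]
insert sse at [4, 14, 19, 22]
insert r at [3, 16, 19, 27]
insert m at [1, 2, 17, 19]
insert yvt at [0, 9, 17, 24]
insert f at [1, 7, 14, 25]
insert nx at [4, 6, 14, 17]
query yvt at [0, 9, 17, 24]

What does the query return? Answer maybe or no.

Answer: maybe

Derivation:
Step 1: insert bto at [1, 12, 17, 26] -> counters=[0,1,0,0,0,0,0,0,0,0,0,0,1,0,0,0,0,1,0,0,0,0,0,0,0,0,1,0]
Step 2: insert l at [11, 19, 25, 26] -> counters=[0,1,0,0,0,0,0,0,0,0,0,1,1,0,0,0,0,1,0,1,0,0,0,0,0,1,2,0]
Step 3: insert gtg at [5, 6, 7, 15] -> counters=[0,1,0,0,0,1,1,1,0,0,0,1,1,0,0,1,0,1,0,1,0,0,0,0,0,1,2,0]
Step 4: insert n at [5, 13, 16, 24] -> counters=[0,1,0,0,0,2,1,1,0,0,0,1,1,1,0,1,1,1,0,1,0,0,0,0,1,1,2,0]
Step 5: insert sse at [4, 14, 19, 22] -> counters=[0,1,0,0,1,2,1,1,0,0,0,1,1,1,1,1,1,1,0,2,0,0,1,0,1,1,2,0]
Step 6: insert r at [3, 16, 19, 27] -> counters=[0,1,0,1,1,2,1,1,0,0,0,1,1,1,1,1,2,1,0,3,0,0,1,0,1,1,2,1]
Step 7: insert m at [1, 2, 17, 19] -> counters=[0,2,1,1,1,2,1,1,0,0,0,1,1,1,1,1,2,2,0,4,0,0,1,0,1,1,2,1]
Step 8: insert yvt at [0, 9, 17, 24] -> counters=[1,2,1,1,1,2,1,1,0,1,0,1,1,1,1,1,2,3,0,4,0,0,1,0,2,1,2,1]
Step 9: insert f at [1, 7, 14, 25] -> counters=[1,3,1,1,1,2,1,2,0,1,0,1,1,1,2,1,2,3,0,4,0,0,1,0,2,2,2,1]
Step 10: insert nx at [4, 6, 14, 17] -> counters=[1,3,1,1,2,2,2,2,0,1,0,1,1,1,3,1,2,4,0,4,0,0,1,0,2,2,2,1]
Query yvt: check counters[0]=1 counters[9]=1 counters[17]=4 counters[24]=2 -> maybe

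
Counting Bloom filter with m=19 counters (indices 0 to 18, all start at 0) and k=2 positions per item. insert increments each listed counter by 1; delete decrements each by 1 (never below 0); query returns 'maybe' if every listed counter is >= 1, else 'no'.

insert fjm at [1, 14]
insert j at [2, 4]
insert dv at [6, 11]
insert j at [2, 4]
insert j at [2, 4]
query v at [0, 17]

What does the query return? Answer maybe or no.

Answer: no

Derivation:
Step 1: insert fjm at [1, 14] -> counters=[0,1,0,0,0,0,0,0,0,0,0,0,0,0,1,0,0,0,0]
Step 2: insert j at [2, 4] -> counters=[0,1,1,0,1,0,0,0,0,0,0,0,0,0,1,0,0,0,0]
Step 3: insert dv at [6, 11] -> counters=[0,1,1,0,1,0,1,0,0,0,0,1,0,0,1,0,0,0,0]
Step 4: insert j at [2, 4] -> counters=[0,1,2,0,2,0,1,0,0,0,0,1,0,0,1,0,0,0,0]
Step 5: insert j at [2, 4] -> counters=[0,1,3,0,3,0,1,0,0,0,0,1,0,0,1,0,0,0,0]
Query v: check counters[0]=0 counters[17]=0 -> no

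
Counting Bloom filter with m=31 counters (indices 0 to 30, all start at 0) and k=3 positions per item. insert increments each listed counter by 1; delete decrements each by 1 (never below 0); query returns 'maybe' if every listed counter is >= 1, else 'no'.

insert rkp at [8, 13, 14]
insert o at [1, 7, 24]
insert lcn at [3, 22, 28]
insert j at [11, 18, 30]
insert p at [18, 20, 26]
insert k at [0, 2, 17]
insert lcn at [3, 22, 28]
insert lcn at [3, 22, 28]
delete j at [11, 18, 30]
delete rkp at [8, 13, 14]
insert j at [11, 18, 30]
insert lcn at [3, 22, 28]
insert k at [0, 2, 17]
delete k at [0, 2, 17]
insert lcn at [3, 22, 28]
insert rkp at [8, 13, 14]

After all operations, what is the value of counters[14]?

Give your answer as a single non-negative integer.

Step 1: insert rkp at [8, 13, 14] -> counters=[0,0,0,0,0,0,0,0,1,0,0,0,0,1,1,0,0,0,0,0,0,0,0,0,0,0,0,0,0,0,0]
Step 2: insert o at [1, 7, 24] -> counters=[0,1,0,0,0,0,0,1,1,0,0,0,0,1,1,0,0,0,0,0,0,0,0,0,1,0,0,0,0,0,0]
Step 3: insert lcn at [3, 22, 28] -> counters=[0,1,0,1,0,0,0,1,1,0,0,0,0,1,1,0,0,0,0,0,0,0,1,0,1,0,0,0,1,0,0]
Step 4: insert j at [11, 18, 30] -> counters=[0,1,0,1,0,0,0,1,1,0,0,1,0,1,1,0,0,0,1,0,0,0,1,0,1,0,0,0,1,0,1]
Step 5: insert p at [18, 20, 26] -> counters=[0,1,0,1,0,0,0,1,1,0,0,1,0,1,1,0,0,0,2,0,1,0,1,0,1,0,1,0,1,0,1]
Step 6: insert k at [0, 2, 17] -> counters=[1,1,1,1,0,0,0,1,1,0,0,1,0,1,1,0,0,1,2,0,1,0,1,0,1,0,1,0,1,0,1]
Step 7: insert lcn at [3, 22, 28] -> counters=[1,1,1,2,0,0,0,1,1,0,0,1,0,1,1,0,0,1,2,0,1,0,2,0,1,0,1,0,2,0,1]
Step 8: insert lcn at [3, 22, 28] -> counters=[1,1,1,3,0,0,0,1,1,0,0,1,0,1,1,0,0,1,2,0,1,0,3,0,1,0,1,0,3,0,1]
Step 9: delete j at [11, 18, 30] -> counters=[1,1,1,3,0,0,0,1,1,0,0,0,0,1,1,0,0,1,1,0,1,0,3,0,1,0,1,0,3,0,0]
Step 10: delete rkp at [8, 13, 14] -> counters=[1,1,1,3,0,0,0,1,0,0,0,0,0,0,0,0,0,1,1,0,1,0,3,0,1,0,1,0,3,0,0]
Step 11: insert j at [11, 18, 30] -> counters=[1,1,1,3,0,0,0,1,0,0,0,1,0,0,0,0,0,1,2,0,1,0,3,0,1,0,1,0,3,0,1]
Step 12: insert lcn at [3, 22, 28] -> counters=[1,1,1,4,0,0,0,1,0,0,0,1,0,0,0,0,0,1,2,0,1,0,4,0,1,0,1,0,4,0,1]
Step 13: insert k at [0, 2, 17] -> counters=[2,1,2,4,0,0,0,1,0,0,0,1,0,0,0,0,0,2,2,0,1,0,4,0,1,0,1,0,4,0,1]
Step 14: delete k at [0, 2, 17] -> counters=[1,1,1,4,0,0,0,1,0,0,0,1,0,0,0,0,0,1,2,0,1,0,4,0,1,0,1,0,4,0,1]
Step 15: insert lcn at [3, 22, 28] -> counters=[1,1,1,5,0,0,0,1,0,0,0,1,0,0,0,0,0,1,2,0,1,0,5,0,1,0,1,0,5,0,1]
Step 16: insert rkp at [8, 13, 14] -> counters=[1,1,1,5,0,0,0,1,1,0,0,1,0,1,1,0,0,1,2,0,1,0,5,0,1,0,1,0,5,0,1]
Final counters=[1,1,1,5,0,0,0,1,1,0,0,1,0,1,1,0,0,1,2,0,1,0,5,0,1,0,1,0,5,0,1] -> counters[14]=1

Answer: 1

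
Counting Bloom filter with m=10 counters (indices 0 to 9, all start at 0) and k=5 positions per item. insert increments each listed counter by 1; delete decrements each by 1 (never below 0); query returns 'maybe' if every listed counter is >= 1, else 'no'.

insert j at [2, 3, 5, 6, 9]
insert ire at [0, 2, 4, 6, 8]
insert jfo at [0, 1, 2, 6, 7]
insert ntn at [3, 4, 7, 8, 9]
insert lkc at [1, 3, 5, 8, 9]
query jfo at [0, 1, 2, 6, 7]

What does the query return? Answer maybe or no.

Step 1: insert j at [2, 3, 5, 6, 9] -> counters=[0,0,1,1,0,1,1,0,0,1]
Step 2: insert ire at [0, 2, 4, 6, 8] -> counters=[1,0,2,1,1,1,2,0,1,1]
Step 3: insert jfo at [0, 1, 2, 6, 7] -> counters=[2,1,3,1,1,1,3,1,1,1]
Step 4: insert ntn at [3, 4, 7, 8, 9] -> counters=[2,1,3,2,2,1,3,2,2,2]
Step 5: insert lkc at [1, 3, 5, 8, 9] -> counters=[2,2,3,3,2,2,3,2,3,3]
Query jfo: check counters[0]=2 counters[1]=2 counters[2]=3 counters[6]=3 counters[7]=2 -> maybe

Answer: maybe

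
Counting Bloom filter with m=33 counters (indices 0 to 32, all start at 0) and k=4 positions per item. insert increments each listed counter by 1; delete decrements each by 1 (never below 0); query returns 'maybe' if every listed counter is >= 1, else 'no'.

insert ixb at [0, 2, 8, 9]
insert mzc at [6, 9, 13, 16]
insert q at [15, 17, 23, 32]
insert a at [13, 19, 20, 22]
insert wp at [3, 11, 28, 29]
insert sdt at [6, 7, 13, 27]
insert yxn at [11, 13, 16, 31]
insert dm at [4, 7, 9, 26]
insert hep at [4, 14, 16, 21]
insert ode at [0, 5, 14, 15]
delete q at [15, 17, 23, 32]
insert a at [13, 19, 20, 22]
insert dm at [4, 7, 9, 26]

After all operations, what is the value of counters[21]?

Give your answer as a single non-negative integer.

Step 1: insert ixb at [0, 2, 8, 9] -> counters=[1,0,1,0,0,0,0,0,1,1,0,0,0,0,0,0,0,0,0,0,0,0,0,0,0,0,0,0,0,0,0,0,0]
Step 2: insert mzc at [6, 9, 13, 16] -> counters=[1,0,1,0,0,0,1,0,1,2,0,0,0,1,0,0,1,0,0,0,0,0,0,0,0,0,0,0,0,0,0,0,0]
Step 3: insert q at [15, 17, 23, 32] -> counters=[1,0,1,0,0,0,1,0,1,2,0,0,0,1,0,1,1,1,0,0,0,0,0,1,0,0,0,0,0,0,0,0,1]
Step 4: insert a at [13, 19, 20, 22] -> counters=[1,0,1,0,0,0,1,0,1,2,0,0,0,2,0,1,1,1,0,1,1,0,1,1,0,0,0,0,0,0,0,0,1]
Step 5: insert wp at [3, 11, 28, 29] -> counters=[1,0,1,1,0,0,1,0,1,2,0,1,0,2,0,1,1,1,0,1,1,0,1,1,0,0,0,0,1,1,0,0,1]
Step 6: insert sdt at [6, 7, 13, 27] -> counters=[1,0,1,1,0,0,2,1,1,2,0,1,0,3,0,1,1,1,0,1,1,0,1,1,0,0,0,1,1,1,0,0,1]
Step 7: insert yxn at [11, 13, 16, 31] -> counters=[1,0,1,1,0,0,2,1,1,2,0,2,0,4,0,1,2,1,0,1,1,0,1,1,0,0,0,1,1,1,0,1,1]
Step 8: insert dm at [4, 7, 9, 26] -> counters=[1,0,1,1,1,0,2,2,1,3,0,2,0,4,0,1,2,1,0,1,1,0,1,1,0,0,1,1,1,1,0,1,1]
Step 9: insert hep at [4, 14, 16, 21] -> counters=[1,0,1,1,2,0,2,2,1,3,0,2,0,4,1,1,3,1,0,1,1,1,1,1,0,0,1,1,1,1,0,1,1]
Step 10: insert ode at [0, 5, 14, 15] -> counters=[2,0,1,1,2,1,2,2,1,3,0,2,0,4,2,2,3,1,0,1,1,1,1,1,0,0,1,1,1,1,0,1,1]
Step 11: delete q at [15, 17, 23, 32] -> counters=[2,0,1,1,2,1,2,2,1,3,0,2,0,4,2,1,3,0,0,1,1,1,1,0,0,0,1,1,1,1,0,1,0]
Step 12: insert a at [13, 19, 20, 22] -> counters=[2,0,1,1,2,1,2,2,1,3,0,2,0,5,2,1,3,0,0,2,2,1,2,0,0,0,1,1,1,1,0,1,0]
Step 13: insert dm at [4, 7, 9, 26] -> counters=[2,0,1,1,3,1,2,3,1,4,0,2,0,5,2,1,3,0,0,2,2,1,2,0,0,0,2,1,1,1,0,1,0]
Final counters=[2,0,1,1,3,1,2,3,1,4,0,2,0,5,2,1,3,0,0,2,2,1,2,0,0,0,2,1,1,1,0,1,0] -> counters[21]=1

Answer: 1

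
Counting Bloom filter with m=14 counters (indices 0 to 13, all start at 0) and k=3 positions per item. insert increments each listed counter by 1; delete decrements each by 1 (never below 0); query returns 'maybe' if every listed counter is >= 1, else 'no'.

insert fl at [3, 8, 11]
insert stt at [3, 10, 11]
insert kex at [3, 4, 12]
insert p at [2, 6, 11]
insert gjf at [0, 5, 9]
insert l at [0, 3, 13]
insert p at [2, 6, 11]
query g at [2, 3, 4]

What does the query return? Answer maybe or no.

Answer: maybe

Derivation:
Step 1: insert fl at [3, 8, 11] -> counters=[0,0,0,1,0,0,0,0,1,0,0,1,0,0]
Step 2: insert stt at [3, 10, 11] -> counters=[0,0,0,2,0,0,0,0,1,0,1,2,0,0]
Step 3: insert kex at [3, 4, 12] -> counters=[0,0,0,3,1,0,0,0,1,0,1,2,1,0]
Step 4: insert p at [2, 6, 11] -> counters=[0,0,1,3,1,0,1,0,1,0,1,3,1,0]
Step 5: insert gjf at [0, 5, 9] -> counters=[1,0,1,3,1,1,1,0,1,1,1,3,1,0]
Step 6: insert l at [0, 3, 13] -> counters=[2,0,1,4,1,1,1,0,1,1,1,3,1,1]
Step 7: insert p at [2, 6, 11] -> counters=[2,0,2,4,1,1,2,0,1,1,1,4,1,1]
Query g: check counters[2]=2 counters[3]=4 counters[4]=1 -> maybe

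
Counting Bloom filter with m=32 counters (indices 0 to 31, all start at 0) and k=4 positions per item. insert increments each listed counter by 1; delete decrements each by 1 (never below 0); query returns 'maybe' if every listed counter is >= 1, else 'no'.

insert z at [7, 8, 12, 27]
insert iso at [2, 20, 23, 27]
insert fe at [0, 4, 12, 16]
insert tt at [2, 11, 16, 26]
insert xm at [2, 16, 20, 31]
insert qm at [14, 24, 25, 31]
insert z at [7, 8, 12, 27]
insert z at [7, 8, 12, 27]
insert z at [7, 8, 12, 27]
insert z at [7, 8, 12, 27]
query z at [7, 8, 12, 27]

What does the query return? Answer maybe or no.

Step 1: insert z at [7, 8, 12, 27] -> counters=[0,0,0,0,0,0,0,1,1,0,0,0,1,0,0,0,0,0,0,0,0,0,0,0,0,0,0,1,0,0,0,0]
Step 2: insert iso at [2, 20, 23, 27] -> counters=[0,0,1,0,0,0,0,1,1,0,0,0,1,0,0,0,0,0,0,0,1,0,0,1,0,0,0,2,0,0,0,0]
Step 3: insert fe at [0, 4, 12, 16] -> counters=[1,0,1,0,1,0,0,1,1,0,0,0,2,0,0,0,1,0,0,0,1,0,0,1,0,0,0,2,0,0,0,0]
Step 4: insert tt at [2, 11, 16, 26] -> counters=[1,0,2,0,1,0,0,1,1,0,0,1,2,0,0,0,2,0,0,0,1,0,0,1,0,0,1,2,0,0,0,0]
Step 5: insert xm at [2, 16, 20, 31] -> counters=[1,0,3,0,1,0,0,1,1,0,0,1,2,0,0,0,3,0,0,0,2,0,0,1,0,0,1,2,0,0,0,1]
Step 6: insert qm at [14, 24, 25, 31] -> counters=[1,0,3,0,1,0,0,1,1,0,0,1,2,0,1,0,3,0,0,0,2,0,0,1,1,1,1,2,0,0,0,2]
Step 7: insert z at [7, 8, 12, 27] -> counters=[1,0,3,0,1,0,0,2,2,0,0,1,3,0,1,0,3,0,0,0,2,0,0,1,1,1,1,3,0,0,0,2]
Step 8: insert z at [7, 8, 12, 27] -> counters=[1,0,3,0,1,0,0,3,3,0,0,1,4,0,1,0,3,0,0,0,2,0,0,1,1,1,1,4,0,0,0,2]
Step 9: insert z at [7, 8, 12, 27] -> counters=[1,0,3,0,1,0,0,4,4,0,0,1,5,0,1,0,3,0,0,0,2,0,0,1,1,1,1,5,0,0,0,2]
Step 10: insert z at [7, 8, 12, 27] -> counters=[1,0,3,0,1,0,0,5,5,0,0,1,6,0,1,0,3,0,0,0,2,0,0,1,1,1,1,6,0,0,0,2]
Query z: check counters[7]=5 counters[8]=5 counters[12]=6 counters[27]=6 -> maybe

Answer: maybe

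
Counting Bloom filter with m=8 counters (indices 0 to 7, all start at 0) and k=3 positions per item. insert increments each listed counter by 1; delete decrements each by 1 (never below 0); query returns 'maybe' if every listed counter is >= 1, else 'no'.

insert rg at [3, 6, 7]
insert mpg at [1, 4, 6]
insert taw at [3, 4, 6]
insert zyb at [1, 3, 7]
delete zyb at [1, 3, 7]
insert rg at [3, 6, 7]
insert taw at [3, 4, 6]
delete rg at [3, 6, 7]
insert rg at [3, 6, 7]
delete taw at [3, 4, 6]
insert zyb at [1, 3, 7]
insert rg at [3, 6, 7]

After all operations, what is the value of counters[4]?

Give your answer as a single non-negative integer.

Answer: 2

Derivation:
Step 1: insert rg at [3, 6, 7] -> counters=[0,0,0,1,0,0,1,1]
Step 2: insert mpg at [1, 4, 6] -> counters=[0,1,0,1,1,0,2,1]
Step 3: insert taw at [3, 4, 6] -> counters=[0,1,0,2,2,0,3,1]
Step 4: insert zyb at [1, 3, 7] -> counters=[0,2,0,3,2,0,3,2]
Step 5: delete zyb at [1, 3, 7] -> counters=[0,1,0,2,2,0,3,1]
Step 6: insert rg at [3, 6, 7] -> counters=[0,1,0,3,2,0,4,2]
Step 7: insert taw at [3, 4, 6] -> counters=[0,1,0,4,3,0,5,2]
Step 8: delete rg at [3, 6, 7] -> counters=[0,1,0,3,3,0,4,1]
Step 9: insert rg at [3, 6, 7] -> counters=[0,1,0,4,3,0,5,2]
Step 10: delete taw at [3, 4, 6] -> counters=[0,1,0,3,2,0,4,2]
Step 11: insert zyb at [1, 3, 7] -> counters=[0,2,0,4,2,0,4,3]
Step 12: insert rg at [3, 6, 7] -> counters=[0,2,0,5,2,0,5,4]
Final counters=[0,2,0,5,2,0,5,4] -> counters[4]=2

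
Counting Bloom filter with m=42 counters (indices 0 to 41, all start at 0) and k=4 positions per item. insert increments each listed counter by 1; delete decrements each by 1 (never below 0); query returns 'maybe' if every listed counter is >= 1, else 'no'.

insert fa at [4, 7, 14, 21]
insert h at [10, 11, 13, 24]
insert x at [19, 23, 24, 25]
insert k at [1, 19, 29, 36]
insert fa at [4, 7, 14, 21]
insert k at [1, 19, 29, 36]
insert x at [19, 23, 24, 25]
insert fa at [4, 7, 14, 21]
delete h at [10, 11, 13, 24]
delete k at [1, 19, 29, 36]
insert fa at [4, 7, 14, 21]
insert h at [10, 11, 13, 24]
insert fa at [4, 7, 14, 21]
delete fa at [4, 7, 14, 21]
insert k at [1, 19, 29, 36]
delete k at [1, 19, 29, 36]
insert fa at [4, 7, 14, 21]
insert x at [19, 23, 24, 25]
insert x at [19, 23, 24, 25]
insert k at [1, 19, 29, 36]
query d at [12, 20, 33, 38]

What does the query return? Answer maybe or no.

Step 1: insert fa at [4, 7, 14, 21] -> counters=[0,0,0,0,1,0,0,1,0,0,0,0,0,0,1,0,0,0,0,0,0,1,0,0,0,0,0,0,0,0,0,0,0,0,0,0,0,0,0,0,0,0]
Step 2: insert h at [10, 11, 13, 24] -> counters=[0,0,0,0,1,0,0,1,0,0,1,1,0,1,1,0,0,0,0,0,0,1,0,0,1,0,0,0,0,0,0,0,0,0,0,0,0,0,0,0,0,0]
Step 3: insert x at [19, 23, 24, 25] -> counters=[0,0,0,0,1,0,0,1,0,0,1,1,0,1,1,0,0,0,0,1,0,1,0,1,2,1,0,0,0,0,0,0,0,0,0,0,0,0,0,0,0,0]
Step 4: insert k at [1, 19, 29, 36] -> counters=[0,1,0,0,1,0,0,1,0,0,1,1,0,1,1,0,0,0,0,2,0,1,0,1,2,1,0,0,0,1,0,0,0,0,0,0,1,0,0,0,0,0]
Step 5: insert fa at [4, 7, 14, 21] -> counters=[0,1,0,0,2,0,0,2,0,0,1,1,0,1,2,0,0,0,0,2,0,2,0,1,2,1,0,0,0,1,0,0,0,0,0,0,1,0,0,0,0,0]
Step 6: insert k at [1, 19, 29, 36] -> counters=[0,2,0,0,2,0,0,2,0,0,1,1,0,1,2,0,0,0,0,3,0,2,0,1,2,1,0,0,0,2,0,0,0,0,0,0,2,0,0,0,0,0]
Step 7: insert x at [19, 23, 24, 25] -> counters=[0,2,0,0,2,0,0,2,0,0,1,1,0,1,2,0,0,0,0,4,0,2,0,2,3,2,0,0,0,2,0,0,0,0,0,0,2,0,0,0,0,0]
Step 8: insert fa at [4, 7, 14, 21] -> counters=[0,2,0,0,3,0,0,3,0,0,1,1,0,1,3,0,0,0,0,4,0,3,0,2,3,2,0,0,0,2,0,0,0,0,0,0,2,0,0,0,0,0]
Step 9: delete h at [10, 11, 13, 24] -> counters=[0,2,0,0,3,0,0,3,0,0,0,0,0,0,3,0,0,0,0,4,0,3,0,2,2,2,0,0,0,2,0,0,0,0,0,0,2,0,0,0,0,0]
Step 10: delete k at [1, 19, 29, 36] -> counters=[0,1,0,0,3,0,0,3,0,0,0,0,0,0,3,0,0,0,0,3,0,3,0,2,2,2,0,0,0,1,0,0,0,0,0,0,1,0,0,0,0,0]
Step 11: insert fa at [4, 7, 14, 21] -> counters=[0,1,0,0,4,0,0,4,0,0,0,0,0,0,4,0,0,0,0,3,0,4,0,2,2,2,0,0,0,1,0,0,0,0,0,0,1,0,0,0,0,0]
Step 12: insert h at [10, 11, 13, 24] -> counters=[0,1,0,0,4,0,0,4,0,0,1,1,0,1,4,0,0,0,0,3,0,4,0,2,3,2,0,0,0,1,0,0,0,0,0,0,1,0,0,0,0,0]
Step 13: insert fa at [4, 7, 14, 21] -> counters=[0,1,0,0,5,0,0,5,0,0,1,1,0,1,5,0,0,0,0,3,0,5,0,2,3,2,0,0,0,1,0,0,0,0,0,0,1,0,0,0,0,0]
Step 14: delete fa at [4, 7, 14, 21] -> counters=[0,1,0,0,4,0,0,4,0,0,1,1,0,1,4,0,0,0,0,3,0,4,0,2,3,2,0,0,0,1,0,0,0,0,0,0,1,0,0,0,0,0]
Step 15: insert k at [1, 19, 29, 36] -> counters=[0,2,0,0,4,0,0,4,0,0,1,1,0,1,4,0,0,0,0,4,0,4,0,2,3,2,0,0,0,2,0,0,0,0,0,0,2,0,0,0,0,0]
Step 16: delete k at [1, 19, 29, 36] -> counters=[0,1,0,0,4,0,0,4,0,0,1,1,0,1,4,0,0,0,0,3,0,4,0,2,3,2,0,0,0,1,0,0,0,0,0,0,1,0,0,0,0,0]
Step 17: insert fa at [4, 7, 14, 21] -> counters=[0,1,0,0,5,0,0,5,0,0,1,1,0,1,5,0,0,0,0,3,0,5,0,2,3,2,0,0,0,1,0,0,0,0,0,0,1,0,0,0,0,0]
Step 18: insert x at [19, 23, 24, 25] -> counters=[0,1,0,0,5,0,0,5,0,0,1,1,0,1,5,0,0,0,0,4,0,5,0,3,4,3,0,0,0,1,0,0,0,0,0,0,1,0,0,0,0,0]
Step 19: insert x at [19, 23, 24, 25] -> counters=[0,1,0,0,5,0,0,5,0,0,1,1,0,1,5,0,0,0,0,5,0,5,0,4,5,4,0,0,0,1,0,0,0,0,0,0,1,0,0,0,0,0]
Step 20: insert k at [1, 19, 29, 36] -> counters=[0,2,0,0,5,0,0,5,0,0,1,1,0,1,5,0,0,0,0,6,0,5,0,4,5,4,0,0,0,2,0,0,0,0,0,0,2,0,0,0,0,0]
Query d: check counters[12]=0 counters[20]=0 counters[33]=0 counters[38]=0 -> no

Answer: no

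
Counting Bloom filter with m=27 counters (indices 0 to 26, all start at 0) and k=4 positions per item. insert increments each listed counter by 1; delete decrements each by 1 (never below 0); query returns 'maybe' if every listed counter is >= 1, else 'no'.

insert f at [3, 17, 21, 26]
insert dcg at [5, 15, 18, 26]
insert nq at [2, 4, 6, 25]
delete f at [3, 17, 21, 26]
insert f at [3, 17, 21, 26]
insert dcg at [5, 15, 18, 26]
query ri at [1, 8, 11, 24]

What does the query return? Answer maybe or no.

Step 1: insert f at [3, 17, 21, 26] -> counters=[0,0,0,1,0,0,0,0,0,0,0,0,0,0,0,0,0,1,0,0,0,1,0,0,0,0,1]
Step 2: insert dcg at [5, 15, 18, 26] -> counters=[0,0,0,1,0,1,0,0,0,0,0,0,0,0,0,1,0,1,1,0,0,1,0,0,0,0,2]
Step 3: insert nq at [2, 4, 6, 25] -> counters=[0,0,1,1,1,1,1,0,0,0,0,0,0,0,0,1,0,1,1,0,0,1,0,0,0,1,2]
Step 4: delete f at [3, 17, 21, 26] -> counters=[0,0,1,0,1,1,1,0,0,0,0,0,0,0,0,1,0,0,1,0,0,0,0,0,0,1,1]
Step 5: insert f at [3, 17, 21, 26] -> counters=[0,0,1,1,1,1,1,0,0,0,0,0,0,0,0,1,0,1,1,0,0,1,0,0,0,1,2]
Step 6: insert dcg at [5, 15, 18, 26] -> counters=[0,0,1,1,1,2,1,0,0,0,0,0,0,0,0,2,0,1,2,0,0,1,0,0,0,1,3]
Query ri: check counters[1]=0 counters[8]=0 counters[11]=0 counters[24]=0 -> no

Answer: no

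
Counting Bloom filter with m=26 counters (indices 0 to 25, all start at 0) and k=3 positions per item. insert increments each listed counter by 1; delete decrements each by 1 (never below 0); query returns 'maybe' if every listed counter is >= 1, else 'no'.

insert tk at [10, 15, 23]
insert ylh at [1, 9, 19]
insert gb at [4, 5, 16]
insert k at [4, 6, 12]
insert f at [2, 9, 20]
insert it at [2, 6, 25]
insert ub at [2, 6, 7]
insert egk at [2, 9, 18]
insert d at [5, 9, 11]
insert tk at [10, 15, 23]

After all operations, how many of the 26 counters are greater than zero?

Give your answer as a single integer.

Answer: 17

Derivation:
Step 1: insert tk at [10, 15, 23] -> counters=[0,0,0,0,0,0,0,0,0,0,1,0,0,0,0,1,0,0,0,0,0,0,0,1,0,0]
Step 2: insert ylh at [1, 9, 19] -> counters=[0,1,0,0,0,0,0,0,0,1,1,0,0,0,0,1,0,0,0,1,0,0,0,1,0,0]
Step 3: insert gb at [4, 5, 16] -> counters=[0,1,0,0,1,1,0,0,0,1,1,0,0,0,0,1,1,0,0,1,0,0,0,1,0,0]
Step 4: insert k at [4, 6, 12] -> counters=[0,1,0,0,2,1,1,0,0,1,1,0,1,0,0,1,1,0,0,1,0,0,0,1,0,0]
Step 5: insert f at [2, 9, 20] -> counters=[0,1,1,0,2,1,1,0,0,2,1,0,1,0,0,1,1,0,0,1,1,0,0,1,0,0]
Step 6: insert it at [2, 6, 25] -> counters=[0,1,2,0,2,1,2,0,0,2,1,0,1,0,0,1,1,0,0,1,1,0,0,1,0,1]
Step 7: insert ub at [2, 6, 7] -> counters=[0,1,3,0,2,1,3,1,0,2,1,0,1,0,0,1,1,0,0,1,1,0,0,1,0,1]
Step 8: insert egk at [2, 9, 18] -> counters=[0,1,4,0,2,1,3,1,0,3,1,0,1,0,0,1,1,0,1,1,1,0,0,1,0,1]
Step 9: insert d at [5, 9, 11] -> counters=[0,1,4,0,2,2,3,1,0,4,1,1,1,0,0,1,1,0,1,1,1,0,0,1,0,1]
Step 10: insert tk at [10, 15, 23] -> counters=[0,1,4,0,2,2,3,1,0,4,2,1,1,0,0,2,1,0,1,1,1,0,0,2,0,1]
Final counters=[0,1,4,0,2,2,3,1,0,4,2,1,1,0,0,2,1,0,1,1,1,0,0,2,0,1] -> 17 nonzero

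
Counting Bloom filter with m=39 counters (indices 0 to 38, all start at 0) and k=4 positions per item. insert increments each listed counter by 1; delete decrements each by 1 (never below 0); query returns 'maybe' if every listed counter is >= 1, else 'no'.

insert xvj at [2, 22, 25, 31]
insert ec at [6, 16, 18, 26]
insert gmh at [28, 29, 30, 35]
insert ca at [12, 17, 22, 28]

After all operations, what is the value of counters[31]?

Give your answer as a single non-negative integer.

Step 1: insert xvj at [2, 22, 25, 31] -> counters=[0,0,1,0,0,0,0,0,0,0,0,0,0,0,0,0,0,0,0,0,0,0,1,0,0,1,0,0,0,0,0,1,0,0,0,0,0,0,0]
Step 2: insert ec at [6, 16, 18, 26] -> counters=[0,0,1,0,0,0,1,0,0,0,0,0,0,0,0,0,1,0,1,0,0,0,1,0,0,1,1,0,0,0,0,1,0,0,0,0,0,0,0]
Step 3: insert gmh at [28, 29, 30, 35] -> counters=[0,0,1,0,0,0,1,0,0,0,0,0,0,0,0,0,1,0,1,0,0,0,1,0,0,1,1,0,1,1,1,1,0,0,0,1,0,0,0]
Step 4: insert ca at [12, 17, 22, 28] -> counters=[0,0,1,0,0,0,1,0,0,0,0,0,1,0,0,0,1,1,1,0,0,0,2,0,0,1,1,0,2,1,1,1,0,0,0,1,0,0,0]
Final counters=[0,0,1,0,0,0,1,0,0,0,0,0,1,0,0,0,1,1,1,0,0,0,2,0,0,1,1,0,2,1,1,1,0,0,0,1,0,0,0] -> counters[31]=1

Answer: 1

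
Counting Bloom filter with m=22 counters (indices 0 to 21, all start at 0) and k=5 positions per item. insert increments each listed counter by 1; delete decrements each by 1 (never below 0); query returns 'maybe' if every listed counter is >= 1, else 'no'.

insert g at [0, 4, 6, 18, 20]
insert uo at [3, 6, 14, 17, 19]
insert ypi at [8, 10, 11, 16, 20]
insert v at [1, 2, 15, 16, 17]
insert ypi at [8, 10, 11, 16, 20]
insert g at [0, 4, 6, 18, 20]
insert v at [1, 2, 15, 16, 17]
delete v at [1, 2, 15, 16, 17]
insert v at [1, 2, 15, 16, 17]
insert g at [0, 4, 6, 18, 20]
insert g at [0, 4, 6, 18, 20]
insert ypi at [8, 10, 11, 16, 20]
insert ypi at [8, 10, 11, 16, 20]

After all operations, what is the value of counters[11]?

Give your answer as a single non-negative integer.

Answer: 4

Derivation:
Step 1: insert g at [0, 4, 6, 18, 20] -> counters=[1,0,0,0,1,0,1,0,0,0,0,0,0,0,0,0,0,0,1,0,1,0]
Step 2: insert uo at [3, 6, 14, 17, 19] -> counters=[1,0,0,1,1,0,2,0,0,0,0,0,0,0,1,0,0,1,1,1,1,0]
Step 3: insert ypi at [8, 10, 11, 16, 20] -> counters=[1,0,0,1,1,0,2,0,1,0,1,1,0,0,1,0,1,1,1,1,2,0]
Step 4: insert v at [1, 2, 15, 16, 17] -> counters=[1,1,1,1,1,0,2,0,1,0,1,1,0,0,1,1,2,2,1,1,2,0]
Step 5: insert ypi at [8, 10, 11, 16, 20] -> counters=[1,1,1,1,1,0,2,0,2,0,2,2,0,0,1,1,3,2,1,1,3,0]
Step 6: insert g at [0, 4, 6, 18, 20] -> counters=[2,1,1,1,2,0,3,0,2,0,2,2,0,0,1,1,3,2,2,1,4,0]
Step 7: insert v at [1, 2, 15, 16, 17] -> counters=[2,2,2,1,2,0,3,0,2,0,2,2,0,0,1,2,4,3,2,1,4,0]
Step 8: delete v at [1, 2, 15, 16, 17] -> counters=[2,1,1,1,2,0,3,0,2,0,2,2,0,0,1,1,3,2,2,1,4,0]
Step 9: insert v at [1, 2, 15, 16, 17] -> counters=[2,2,2,1,2,0,3,0,2,0,2,2,0,0,1,2,4,3,2,1,4,0]
Step 10: insert g at [0, 4, 6, 18, 20] -> counters=[3,2,2,1,3,0,4,0,2,0,2,2,0,0,1,2,4,3,3,1,5,0]
Step 11: insert g at [0, 4, 6, 18, 20] -> counters=[4,2,2,1,4,0,5,0,2,0,2,2,0,0,1,2,4,3,4,1,6,0]
Step 12: insert ypi at [8, 10, 11, 16, 20] -> counters=[4,2,2,1,4,0,5,0,3,0,3,3,0,0,1,2,5,3,4,1,7,0]
Step 13: insert ypi at [8, 10, 11, 16, 20] -> counters=[4,2,2,1,4,0,5,0,4,0,4,4,0,0,1,2,6,3,4,1,8,0]
Final counters=[4,2,2,1,4,0,5,0,4,0,4,4,0,0,1,2,6,3,4,1,8,0] -> counters[11]=4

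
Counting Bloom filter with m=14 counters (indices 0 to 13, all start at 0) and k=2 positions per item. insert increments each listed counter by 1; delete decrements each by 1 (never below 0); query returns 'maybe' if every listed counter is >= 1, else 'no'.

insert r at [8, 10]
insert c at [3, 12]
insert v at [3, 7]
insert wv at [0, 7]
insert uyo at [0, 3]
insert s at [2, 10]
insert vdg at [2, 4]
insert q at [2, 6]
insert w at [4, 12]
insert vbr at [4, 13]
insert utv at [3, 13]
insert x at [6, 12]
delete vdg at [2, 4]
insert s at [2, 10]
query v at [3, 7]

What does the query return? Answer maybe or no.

Step 1: insert r at [8, 10] -> counters=[0,0,0,0,0,0,0,0,1,0,1,0,0,0]
Step 2: insert c at [3, 12] -> counters=[0,0,0,1,0,0,0,0,1,0,1,0,1,0]
Step 3: insert v at [3, 7] -> counters=[0,0,0,2,0,0,0,1,1,0,1,0,1,0]
Step 4: insert wv at [0, 7] -> counters=[1,0,0,2,0,0,0,2,1,0,1,0,1,0]
Step 5: insert uyo at [0, 3] -> counters=[2,0,0,3,0,0,0,2,1,0,1,0,1,0]
Step 6: insert s at [2, 10] -> counters=[2,0,1,3,0,0,0,2,1,0,2,0,1,0]
Step 7: insert vdg at [2, 4] -> counters=[2,0,2,3,1,0,0,2,1,0,2,0,1,0]
Step 8: insert q at [2, 6] -> counters=[2,0,3,3,1,0,1,2,1,0,2,0,1,0]
Step 9: insert w at [4, 12] -> counters=[2,0,3,3,2,0,1,2,1,0,2,0,2,0]
Step 10: insert vbr at [4, 13] -> counters=[2,0,3,3,3,0,1,2,1,0,2,0,2,1]
Step 11: insert utv at [3, 13] -> counters=[2,0,3,4,3,0,1,2,1,0,2,0,2,2]
Step 12: insert x at [6, 12] -> counters=[2,0,3,4,3,0,2,2,1,0,2,0,3,2]
Step 13: delete vdg at [2, 4] -> counters=[2,0,2,4,2,0,2,2,1,0,2,0,3,2]
Step 14: insert s at [2, 10] -> counters=[2,0,3,4,2,0,2,2,1,0,3,0,3,2]
Query v: check counters[3]=4 counters[7]=2 -> maybe

Answer: maybe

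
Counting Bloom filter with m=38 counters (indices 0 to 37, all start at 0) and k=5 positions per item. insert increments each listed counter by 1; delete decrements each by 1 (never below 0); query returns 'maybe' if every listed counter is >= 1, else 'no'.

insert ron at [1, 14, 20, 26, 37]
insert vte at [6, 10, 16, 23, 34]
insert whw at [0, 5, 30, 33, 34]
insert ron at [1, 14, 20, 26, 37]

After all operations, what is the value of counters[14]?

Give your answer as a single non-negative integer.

Answer: 2

Derivation:
Step 1: insert ron at [1, 14, 20, 26, 37] -> counters=[0,1,0,0,0,0,0,0,0,0,0,0,0,0,1,0,0,0,0,0,1,0,0,0,0,0,1,0,0,0,0,0,0,0,0,0,0,1]
Step 2: insert vte at [6, 10, 16, 23, 34] -> counters=[0,1,0,0,0,0,1,0,0,0,1,0,0,0,1,0,1,0,0,0,1,0,0,1,0,0,1,0,0,0,0,0,0,0,1,0,0,1]
Step 3: insert whw at [0, 5, 30, 33, 34] -> counters=[1,1,0,0,0,1,1,0,0,0,1,0,0,0,1,0,1,0,0,0,1,0,0,1,0,0,1,0,0,0,1,0,0,1,2,0,0,1]
Step 4: insert ron at [1, 14, 20, 26, 37] -> counters=[1,2,0,0,0,1,1,0,0,0,1,0,0,0,2,0,1,0,0,0,2,0,0,1,0,0,2,0,0,0,1,0,0,1,2,0,0,2]
Final counters=[1,2,0,0,0,1,1,0,0,0,1,0,0,0,2,0,1,0,0,0,2,0,0,1,0,0,2,0,0,0,1,0,0,1,2,0,0,2] -> counters[14]=2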